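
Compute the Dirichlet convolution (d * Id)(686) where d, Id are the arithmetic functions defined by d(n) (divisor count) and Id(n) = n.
(d * Id)(686) = 1864

Divisors of 686: [1, 2, 7, 14, 49, 98, 343, 686]. For each d | 686:
  d = 1: d(1) · Id(686/1) = 1 · 686 = 686
  d = 2: d(2) · Id(686/2) = 2 · 343 = 686
  d = 7: d(7) · Id(686/7) = 2 · 98 = 196
  d = 14: d(14) · Id(686/14) = 4 · 49 = 196
  d = 49: d(49) · Id(686/49) = 3 · 14 = 42
  d = 98: d(98) · Id(686/98) = 6 · 7 = 42
  d = 343: d(343) · Id(686/343) = 4 · 2 = 8
  d = 686: d(686) · Id(686/686) = 8 · 1 = 8
Summing: (d * Id)(686) = 686 + 686 + 196 + 196 + 42 + 42 + 8 + 8 = 1864.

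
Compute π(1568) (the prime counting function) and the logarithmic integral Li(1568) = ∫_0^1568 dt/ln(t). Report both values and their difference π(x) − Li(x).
π(1568) = 247;  Li(1568) ≈ 257.08;  π(x) − Li(x) ≈ -10.08.

Direct count of primes ≤ 1568 gives π(1568) = 247. Numerical evaluation of the logarithmic integral gives Li(1568) ≈ 257.08. The difference π(x) − Li(x) ≈ -10.08 is typically negative for small/moderate x (Li(x) overestimates), though Littlewood's theorem shows this sign changes infinitely often.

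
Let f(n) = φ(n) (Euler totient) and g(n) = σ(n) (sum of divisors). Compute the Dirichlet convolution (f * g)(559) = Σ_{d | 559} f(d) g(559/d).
(φ * σ)(559) = 2236

Divisors of 559: [1, 13, 43, 559]. For each d | 559:
  d = 1: φ(1) · σ(559/1) = 1 · 616 = 616
  d = 13: φ(13) · σ(559/13) = 12 · 44 = 528
  d = 43: φ(43) · σ(559/43) = 42 · 14 = 588
  d = 559: φ(559) · σ(559/559) = 504 · 1 = 504
Summing: (φ * σ)(559) = 616 + 528 + 588 + 504 = 2236.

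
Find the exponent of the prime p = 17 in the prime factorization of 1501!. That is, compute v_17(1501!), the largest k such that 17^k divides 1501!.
v_17(1501!) = 93

Legendre's formula: v_p(n!) = Σ_{k ≥ 1} ⌊n / p^k⌋. For p = 17, n = 1501, the terms are:
  ⌊1501/17^1⌋ = ⌊1501/17⌋ = 88
  ⌊1501/17^2⌋ = ⌊1501/289⌋ = 5
(the next term ⌊1501/17^3⌋ = 0, terminating the sum). Summing: v_17(1501!) = 88 + 5 = 93.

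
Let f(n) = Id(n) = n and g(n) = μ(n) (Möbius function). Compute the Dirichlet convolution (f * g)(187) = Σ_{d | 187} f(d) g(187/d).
(Id * μ)(187) = 160

Divisors of 187: [1, 11, 17, 187]. For each d | 187:
  d = 1: Id(1) · μ(187/1) = 1 · 1 = 1
  d = 11: Id(11) · μ(187/11) = 11 · -1 = -11
  d = 17: Id(17) · μ(187/17) = 17 · -1 = -17
  d = 187: Id(187) · μ(187/187) = 187 · 1 = 187
Summing: (Id * μ)(187) = 1 + -11 + -17 + 187 = 160.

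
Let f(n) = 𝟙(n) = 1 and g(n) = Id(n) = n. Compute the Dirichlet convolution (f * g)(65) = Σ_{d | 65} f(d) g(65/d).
(𝟙 * Id)(65) = 84

Divisors of 65: [1, 5, 13, 65]. For each d | 65:
  d = 1: 𝟙(1) · Id(65/1) = 1 · 65 = 65
  d = 5: 𝟙(5) · Id(65/5) = 1 · 13 = 13
  d = 13: 𝟙(13) · Id(65/13) = 1 · 5 = 5
  d = 65: 𝟙(65) · Id(65/65) = 1 · 1 = 1
Summing: (𝟙 * Id)(65) = 65 + 13 + 5 + 1 = 84.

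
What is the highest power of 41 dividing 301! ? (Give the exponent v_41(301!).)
v_41(301!) = 7

Legendre's formula: v_p(n!) = Σ_{k ≥ 1} ⌊n / p^k⌋. For p = 41, n = 301, the terms are:
  ⌊301/41^1⌋ = ⌊301/41⌋ = 7
(the next term ⌊301/41^2⌋ = 0, terminating the sum). Summing: v_41(301!) = 7 = 7.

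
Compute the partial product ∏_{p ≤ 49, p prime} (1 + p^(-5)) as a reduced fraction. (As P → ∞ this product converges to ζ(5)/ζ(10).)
∏ = 77350420258916008694441522216355088445733760320747817275637792505856/74669957780522328018216335873020857442299719217280893302140029444835

The primes p ≤ 49 are [2, 3, 5, 7, 11, 13, 17, 19, 23, 29, 31, 37, 41, 43, 47]. For each, (1 + 1/p^5) = (p^5 + 1)/p^5. Multiplying these fractions over p ∈ [2, 3, 5, 7, 11, 13, 17, 19, 23, 29, 31, 37, 41, 43, 47] gives 77350420258916008694441522216355088445733760320747817275637792505856/74669957780522328018216335873020857442299719217280893302140029444835. (In the limit P → ∞ this tends to ζ(5)/ζ(10).)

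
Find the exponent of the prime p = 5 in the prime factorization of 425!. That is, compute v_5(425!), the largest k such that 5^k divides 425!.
v_5(425!) = 105

Legendre's formula: v_p(n!) = Σ_{k ≥ 1} ⌊n / p^k⌋. For p = 5, n = 425, the terms are:
  ⌊425/5^1⌋ = ⌊425/5⌋ = 85
  ⌊425/5^2⌋ = ⌊425/25⌋ = 17
  ⌊425/5^3⌋ = ⌊425/125⌋ = 3
(the next term ⌊425/5^4⌋ = 0, terminating the sum). Summing: v_5(425!) = 85 + 17 + 3 = 105.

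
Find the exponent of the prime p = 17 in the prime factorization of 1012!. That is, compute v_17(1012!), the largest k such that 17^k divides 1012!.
v_17(1012!) = 62

Legendre's formula: v_p(n!) = Σ_{k ≥ 1} ⌊n / p^k⌋. For p = 17, n = 1012, the terms are:
  ⌊1012/17^1⌋ = ⌊1012/17⌋ = 59
  ⌊1012/17^2⌋ = ⌊1012/289⌋ = 3
(the next term ⌊1012/17^3⌋ = 0, terminating the sum). Summing: v_17(1012!) = 59 + 3 = 62.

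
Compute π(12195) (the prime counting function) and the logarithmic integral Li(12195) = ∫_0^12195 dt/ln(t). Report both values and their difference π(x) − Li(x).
π(12195) = 1457;  Li(12195) ≈ 1481.84;  π(x) − Li(x) ≈ -24.84.

Direct count of primes ≤ 12195 gives π(12195) = 1457. Numerical evaluation of the logarithmic integral gives Li(12195) ≈ 1481.84. The difference π(x) − Li(x) ≈ -24.84 is typically negative for small/moderate x (Li(x) overestimates), though Littlewood's theorem shows this sign changes infinitely often.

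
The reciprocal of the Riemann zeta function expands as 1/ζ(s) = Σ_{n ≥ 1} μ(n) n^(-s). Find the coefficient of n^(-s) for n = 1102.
μ(1102) = -1

Factor n = 1102 = 2 · 19 · 29. μ(n) = 0 if any exponent ≥ 2 (not squarefree); otherwise μ(n) = (−1)^{ω(n)} where ω(n) is the number of distinct prime factors. Applying: μ(1102) = -1.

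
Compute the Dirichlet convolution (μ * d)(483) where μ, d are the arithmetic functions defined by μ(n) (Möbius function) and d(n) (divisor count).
(μ * d)(483) = 1

Divisors of 483: [1, 3, 7, 21, 23, 69, 161, 483]. For each d | 483:
  d = 1: μ(1) · d(483/1) = 1 · 8 = 8
  d = 3: μ(3) · d(483/3) = -1 · 4 = -4
  d = 7: μ(7) · d(483/7) = -1 · 4 = -4
  d = 21: μ(21) · d(483/21) = 1 · 2 = 2
  d = 23: μ(23) · d(483/23) = -1 · 4 = -4
  d = 69: μ(69) · d(483/69) = 1 · 2 = 2
  d = 161: μ(161) · d(483/161) = 1 · 2 = 2
  d = 483: μ(483) · d(483/483) = -1 · 1 = -1
Summing: (μ * d)(483) = 8 + -4 + -4 + 2 + -4 + 2 + 2 + -1 = 1.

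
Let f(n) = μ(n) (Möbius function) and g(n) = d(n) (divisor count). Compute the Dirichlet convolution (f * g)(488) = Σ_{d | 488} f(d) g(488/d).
(μ * d)(488) = 1

Divisors of 488: [1, 2, 4, 8, 61, 122, 244, 488]. For each d | 488:
  d = 1: μ(1) · d(488/1) = 1 · 8 = 8
  d = 2: μ(2) · d(488/2) = -1 · 6 = -6
  d = 4: μ(4) · d(488/4) = 0 · 4 = 0
  d = 8: μ(8) · d(488/8) = 0 · 2 = 0
  d = 61: μ(61) · d(488/61) = -1 · 4 = -4
  d = 122: μ(122) · d(488/122) = 1 · 3 = 3
  d = 244: μ(244) · d(488/244) = 0 · 2 = 0
  d = 488: μ(488) · d(488/488) = 0 · 1 = 0
Summing: (μ * d)(488) = 8 + -6 + 0 + 0 + -4 + 3 + 0 + 0 = 1.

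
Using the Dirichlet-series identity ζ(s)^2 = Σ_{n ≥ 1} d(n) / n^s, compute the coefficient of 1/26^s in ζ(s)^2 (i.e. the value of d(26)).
d(26) = 4

ζ(s)^2 = (Σ 1/m^s)(Σ 1/k^s). The coefficient of 1/n^s in the product is the number of ordered pairs (m, k) with mk = n, which equals d(n). For n = 26, divisors are [1, 2, 13, 26], so d(26) = 4.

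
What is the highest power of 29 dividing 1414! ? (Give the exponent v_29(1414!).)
v_29(1414!) = 49

Legendre's formula: v_p(n!) = Σ_{k ≥ 1} ⌊n / p^k⌋. For p = 29, n = 1414, the terms are:
  ⌊1414/29^1⌋ = ⌊1414/29⌋ = 48
  ⌊1414/29^2⌋ = ⌊1414/841⌋ = 1
(the next term ⌊1414/29^3⌋ = 0, terminating the sum). Summing: v_29(1414!) = 48 + 1 = 49.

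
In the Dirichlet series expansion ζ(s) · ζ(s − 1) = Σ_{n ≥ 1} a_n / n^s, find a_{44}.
σ(44) = 84

In the product (Σ m^0/m^s)(Σ k / k^s) = Σ (Σ_{d | n} d) / n^s, the coefficient of 1/n^s is σ(n) = Σ_{d | n} d. For n = 44, divisors are [1, 2, 4, 11, 22, 44]; summing: σ(44) = 84.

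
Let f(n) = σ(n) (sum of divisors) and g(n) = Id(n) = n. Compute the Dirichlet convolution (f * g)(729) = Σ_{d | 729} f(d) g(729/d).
(σ * Id)(729) = 7108

Divisors of 729: [1, 3, 9, 27, 81, 243, 729]. For each d | 729:
  d = 1: σ(1) · Id(729/1) = 1 · 729 = 729
  d = 3: σ(3) · Id(729/3) = 4 · 243 = 972
  d = 9: σ(9) · Id(729/9) = 13 · 81 = 1053
  d = 27: σ(27) · Id(729/27) = 40 · 27 = 1080
  d = 81: σ(81) · Id(729/81) = 121 · 9 = 1089
  d = 243: σ(243) · Id(729/243) = 364 · 3 = 1092
  d = 729: σ(729) · Id(729/729) = 1093 · 1 = 1093
Summing: (σ * Id)(729) = 729 + 972 + 1053 + 1080 + 1089 + 1092 + 1093 = 7108.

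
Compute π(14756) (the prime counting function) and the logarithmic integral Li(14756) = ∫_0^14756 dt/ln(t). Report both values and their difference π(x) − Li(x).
π(14756) = 1728;  Li(14756) ≈ 1751.23;  π(x) − Li(x) ≈ -23.23.

Direct count of primes ≤ 14756 gives π(14756) = 1728. Numerical evaluation of the logarithmic integral gives Li(14756) ≈ 1751.23. The difference π(x) − Li(x) ≈ -23.23 is typically negative for small/moderate x (Li(x) overestimates), though Littlewood's theorem shows this sign changes infinitely often.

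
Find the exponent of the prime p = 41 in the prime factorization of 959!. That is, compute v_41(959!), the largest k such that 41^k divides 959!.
v_41(959!) = 23

Legendre's formula: v_p(n!) = Σ_{k ≥ 1} ⌊n / p^k⌋. For p = 41, n = 959, the terms are:
  ⌊959/41^1⌋ = ⌊959/41⌋ = 23
(the next term ⌊959/41^2⌋ = 0, terminating the sum). Summing: v_41(959!) = 23 = 23.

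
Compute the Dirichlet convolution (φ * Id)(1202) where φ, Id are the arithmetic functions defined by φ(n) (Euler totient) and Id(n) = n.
(φ * Id)(1202) = 3603

Divisors of 1202: [1, 2, 601, 1202]. For each d | 1202:
  d = 1: φ(1) · Id(1202/1) = 1 · 1202 = 1202
  d = 2: φ(2) · Id(1202/2) = 1 · 601 = 601
  d = 601: φ(601) · Id(1202/601) = 600 · 2 = 1200
  d = 1202: φ(1202) · Id(1202/1202) = 600 · 1 = 600
Summing: (φ * Id)(1202) = 1202 + 601 + 1200 + 600 = 3603.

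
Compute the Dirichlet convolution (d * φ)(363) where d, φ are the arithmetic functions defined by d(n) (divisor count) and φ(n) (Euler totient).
(d * φ)(363) = 532

Divisors of 363: [1, 3, 11, 33, 121, 363]. For each d | 363:
  d = 1: d(1) · φ(363/1) = 1 · 220 = 220
  d = 3: d(3) · φ(363/3) = 2 · 110 = 220
  d = 11: d(11) · φ(363/11) = 2 · 20 = 40
  d = 33: d(33) · φ(363/33) = 4 · 10 = 40
  d = 121: d(121) · φ(363/121) = 3 · 2 = 6
  d = 363: d(363) · φ(363/363) = 6 · 1 = 6
Summing: (d * φ)(363) = 220 + 220 + 40 + 40 + 6 + 6 = 532.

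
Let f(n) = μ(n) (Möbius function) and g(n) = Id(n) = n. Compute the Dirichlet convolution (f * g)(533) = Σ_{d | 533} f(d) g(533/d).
(μ * Id)(533) = 480

Divisors of 533: [1, 13, 41, 533]. For each d | 533:
  d = 1: μ(1) · Id(533/1) = 1 · 533 = 533
  d = 13: μ(13) · Id(533/13) = -1 · 41 = -41
  d = 41: μ(41) · Id(533/41) = -1 · 13 = -13
  d = 533: μ(533) · Id(533/533) = 1 · 1 = 1
Summing: (μ * Id)(533) = 533 + -41 + -13 + 1 = 480.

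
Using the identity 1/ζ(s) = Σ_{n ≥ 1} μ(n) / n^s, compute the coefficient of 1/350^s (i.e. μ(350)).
μ(350) = 0

Factor n = 350 = 2 · 5^2 · 7. μ(n) = 0 if any exponent ≥ 2 (not squarefree); otherwise μ(n) = (−1)^{ω(n)} where ω(n) is the number of distinct prime factors. Applying: μ(350) = 0.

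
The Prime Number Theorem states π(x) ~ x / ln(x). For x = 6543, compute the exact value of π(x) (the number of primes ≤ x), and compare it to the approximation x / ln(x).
π(6543) = 844;  x/ln(x) ≈ 744.69;  relative error ≈ 11.77%.

Directly count primes up to 6543: π(6543) = 844. The PNT approximation gives 6543/ln(6543) ≈ 6543/8.78615 ≈ 744.69. Relative error (π(x) − x/ln(x)) / π(x) ≈ 11.77%; the approximation is known to undercount slightly (Li(x) is a better estimate).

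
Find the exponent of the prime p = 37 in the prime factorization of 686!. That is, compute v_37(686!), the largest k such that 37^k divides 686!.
v_37(686!) = 18

Legendre's formula: v_p(n!) = Σ_{k ≥ 1} ⌊n / p^k⌋. For p = 37, n = 686, the terms are:
  ⌊686/37^1⌋ = ⌊686/37⌋ = 18
(the next term ⌊686/37^2⌋ = 0, terminating the sum). Summing: v_37(686!) = 18 = 18.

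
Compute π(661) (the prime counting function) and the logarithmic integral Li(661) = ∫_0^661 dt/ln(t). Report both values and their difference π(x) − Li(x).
π(661) = 121;  Li(661) ≈ 127.11;  π(x) − Li(x) ≈ -6.11.

Direct count of primes ≤ 661 gives π(661) = 121. Numerical evaluation of the logarithmic integral gives Li(661) ≈ 127.11. The difference π(x) − Li(x) ≈ -6.11 is typically negative for small/moderate x (Li(x) overestimates), though Littlewood's theorem shows this sign changes infinitely often.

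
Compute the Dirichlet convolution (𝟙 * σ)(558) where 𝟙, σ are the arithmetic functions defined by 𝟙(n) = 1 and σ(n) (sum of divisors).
(𝟙 * σ)(558) = 2376

Divisors of 558: [1, 2, 3, 6, 9, 18, 31, 62, 93, 186, 279, 558]. For each d | 558:
  d = 1: 𝟙(1) · σ(558/1) = 1 · 1248 = 1248
  d = 2: 𝟙(2) · σ(558/2) = 1 · 416 = 416
  d = 3: 𝟙(3) · σ(558/3) = 1 · 384 = 384
  d = 6: 𝟙(6) · σ(558/6) = 1 · 128 = 128
  d = 9: 𝟙(9) · σ(558/9) = 1 · 96 = 96
  d = 18: 𝟙(18) · σ(558/18) = 1 · 32 = 32
  d = 31: 𝟙(31) · σ(558/31) = 1 · 39 = 39
  d = 62: 𝟙(62) · σ(558/62) = 1 · 13 = 13
  d = 93: 𝟙(93) · σ(558/93) = 1 · 12 = 12
  d = 186: 𝟙(186) · σ(558/186) = 1 · 4 = 4
  d = 279: 𝟙(279) · σ(558/279) = 1 · 3 = 3
  d = 558: 𝟙(558) · σ(558/558) = 1 · 1 = 1
Summing: (𝟙 * σ)(558) = 1248 + 416 + 384 + 128 + 96 + 32 + 39 + 13 + 12 + 4 + 3 + 1 = 2376.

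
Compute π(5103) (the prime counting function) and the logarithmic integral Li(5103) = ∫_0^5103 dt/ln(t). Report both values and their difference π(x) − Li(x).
π(5103) = 682;  Li(5103) ≈ 696.36;  π(x) − Li(x) ≈ -14.36.

Direct count of primes ≤ 5103 gives π(5103) = 682. Numerical evaluation of the logarithmic integral gives Li(5103) ≈ 696.36. The difference π(x) − Li(x) ≈ -14.36 is typically negative for small/moderate x (Li(x) overestimates), though Littlewood's theorem shows this sign changes infinitely often.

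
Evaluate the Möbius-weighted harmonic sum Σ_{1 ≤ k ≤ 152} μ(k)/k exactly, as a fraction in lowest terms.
Σ μ(k)/k = 498553581288971583508015817946071430122138094746515981177/75106511663943725776296745409664000450228387787452181363970

Values of μ(k) for 1 ≤ k ≤ 152: μ(1) = 1, μ(2) = -1, μ(3) = -1, μ(5) = -1, μ(6) = 1, μ(7) = -1, μ(10) = 1, μ(11) = -1, μ(13) = -1, μ(14) = 1, μ(15) = 1, μ(17) = -1, μ(19) = -1, μ(21) = 1, μ(22) = 1, μ(23) = -1, μ(26) = 1, μ(29) = -1, μ(30) = -1, μ(31) = -1, μ(33) = 1, μ(34) = 1, μ(35) = 1, μ(37) = -1, μ(38) = 1, μ(39) = 1, μ(41) = -1, μ(42) = -1, μ(43) = -1, μ(46) = 1, μ(47) = -1, μ(51) = 1, μ(53) = -1, μ(55) = 1, μ(57) = 1, μ(58) = 1, μ(59) = -1, μ(61) = -1, μ(62) = 1, μ(65) = 1, μ(66) = -1, μ(67) = -1, μ(69) = 1, μ(70) = -1, μ(71) = -1, μ(73) = -1, μ(74) = 1, μ(77) = 1, μ(78) = -1, μ(79) = -1, μ(82) = 1, μ(83) = -1, μ(85) = 1, μ(86) = 1, μ(87) = 1, μ(89) = -1, μ(91) = 1, μ(93) = 1, μ(94) = 1, μ(95) = 1, μ(97) = -1, μ(101) = -1, μ(102) = -1, μ(103) = -1, μ(105) = -1, μ(106) = 1, μ(107) = -1, μ(109) = -1, μ(110) = -1, μ(111) = 1, μ(113) = -1, μ(114) = -1, μ(115) = 1, μ(118) = 1, μ(119) = 1, μ(122) = 1, μ(123) = 1, μ(127) = -1, μ(129) = 1, μ(130) = -1, μ(131) = -1, μ(133) = 1, μ(134) = 1, μ(137) = -1, μ(138) = -1, μ(139) = -1, μ(141) = 1, μ(142) = 1, μ(143) = 1, μ(145) = 1, μ(146) = 1, μ(149) = -1, μ(151) = -1, with μ = 0 on non-squarefree integers. Summing μ(k)/k for k where μ(k) ≠ 0 gives 498553581288971583508015817946071430122138094746515981177/75106511663943725776296745409664000450228387787452181363970 ≈ 0.0066. (PNT ⟺ this sum → 0 as n → ∞.)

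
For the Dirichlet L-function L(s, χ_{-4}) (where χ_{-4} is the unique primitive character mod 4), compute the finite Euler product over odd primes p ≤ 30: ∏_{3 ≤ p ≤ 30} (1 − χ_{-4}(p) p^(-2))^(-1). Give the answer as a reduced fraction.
∏ = 949136745811969/1035447238656000

The odd primes p ≤ 30 are [3, 5, 7, 11, 13, 17, 19, 23, 29]. For each, χ(p) = 1 if p ≡ 1 mod 4, χ(p) = −1 if p ≡ 3 mod 4. Taking (1 − χ(p)/p^2)^(-1) = p^2/(p^2 − χ(p)): (1 − (-1)/3^2)^(-1) · (1 − (1)/5^2)^(-1) · (1 − (-1)/7^2)^(-1) · (1 − (-1)/11^2)^(-1) · (1 − (1)/13^2)^(-1) · (1 − (1)/17^2)^(-1) · (1 − (-1)/19^2)^(-1) · (1 − (-1)/23^2)^(-1) · (1 − (1)/29^2)^(-1) = 949136745811969/1035447238656000.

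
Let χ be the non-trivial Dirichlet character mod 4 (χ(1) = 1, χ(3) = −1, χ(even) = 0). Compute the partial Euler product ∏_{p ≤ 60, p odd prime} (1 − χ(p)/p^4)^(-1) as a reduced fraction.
∏ = 183445748413257490575399266073534557279290897400455519407927913/185496494900685179853577258476392044643206802826790649934643200

The odd primes p ≤ 60 are [3, 5, 7, 11, 13, 17, 19, 23, 29, 31, 37, 41, 43, 47, 53, 59]. For each, χ(p) = 1 if p ≡ 1 mod 4, χ(p) = −1 if p ≡ 3 mod 4. Taking (1 − χ(p)/p^4)^(-1) = p^4/(p^4 − χ(p)): (1 − (-1)/3^4)^(-1) · (1 − (1)/5^4)^(-1) · (1 − (-1)/7^4)^(-1) · (1 − (-1)/11^4)^(-1) · (1 − (1)/13^4)^(-1) · (1 − (1)/17^4)^(-1) · (1 − (-1)/19^4)^(-1) · (1 − (-1)/23^4)^(-1) · (1 − (1)/29^4)^(-1) · (1 − (-1)/31^4)^(-1) · (1 − (1)/37^4)^(-1) · (1 − (1)/41^4)^(-1) · (1 − (-1)/43^4)^(-1) · (1 − (-1)/47^4)^(-1) · (1 − (1)/53^4)^(-1) · (1 − (-1)/59^4)^(-1) = 183445748413257490575399266073534557279290897400455519407927913/185496494900685179853577258476392044643206802826790649934643200.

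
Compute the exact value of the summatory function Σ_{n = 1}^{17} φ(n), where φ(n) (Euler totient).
Σ_{n ≤ 17} φ(n) = 96

Compute φ(n) for each 1 ≤ n ≤ 17: φ(1) = 1, φ(2) = 1, φ(3) = 2, φ(4) = 2, φ(5) = 4, φ(6) = 2, φ(7) = 6, φ(8) = 4, φ(9) = 6, φ(10) = 4, φ(11) = 10, φ(12) = 4, φ(13) = 12, φ(14) = 6, φ(15) = 8, φ(16) = 8, φ(17) = 16. Summing all 17 values: 96. (Average order: Σ_{n ≤ x} φ(n) ~ (3/π²) x². For x = 17, (3/π²)·17² ≈ 87.85.)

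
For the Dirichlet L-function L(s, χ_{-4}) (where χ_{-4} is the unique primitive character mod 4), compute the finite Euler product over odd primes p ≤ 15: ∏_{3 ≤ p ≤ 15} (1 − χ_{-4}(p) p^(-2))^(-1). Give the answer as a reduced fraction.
∏ = 143143/156160

The odd primes p ≤ 15 are [3, 5, 7, 11, 13]. For each, χ(p) = 1 if p ≡ 1 mod 4, χ(p) = −1 if p ≡ 3 mod 4. Taking (1 − χ(p)/p^2)^(-1) = p^2/(p^2 − χ(p)): (1 − (-1)/3^2)^(-1) · (1 − (1)/5^2)^(-1) · (1 − (-1)/7^2)^(-1) · (1 − (-1)/11^2)^(-1) · (1 − (1)/13^2)^(-1) = 143143/156160.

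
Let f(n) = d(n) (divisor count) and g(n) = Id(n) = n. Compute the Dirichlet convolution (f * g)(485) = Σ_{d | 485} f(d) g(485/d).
(d * Id)(485) = 693

Divisors of 485: [1, 5, 97, 485]. For each d | 485:
  d = 1: d(1) · Id(485/1) = 1 · 485 = 485
  d = 5: d(5) · Id(485/5) = 2 · 97 = 194
  d = 97: d(97) · Id(485/97) = 2 · 5 = 10
  d = 485: d(485) · Id(485/485) = 4 · 1 = 4
Summing: (d * Id)(485) = 485 + 194 + 10 + 4 = 693.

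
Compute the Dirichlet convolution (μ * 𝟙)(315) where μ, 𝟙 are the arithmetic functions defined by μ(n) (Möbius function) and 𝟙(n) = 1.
(μ * 𝟙)(315) = 0

Divisors of 315: [1, 3, 5, 7, 9, 15, 21, 35, 45, 63, 105, 315]. For each d | 315:
  d = 1: μ(1) · 𝟙(315/1) = 1 · 1 = 1
  d = 3: μ(3) · 𝟙(315/3) = -1 · 1 = -1
  d = 5: μ(5) · 𝟙(315/5) = -1 · 1 = -1
  d = 7: μ(7) · 𝟙(315/7) = -1 · 1 = -1
  d = 9: μ(9) · 𝟙(315/9) = 0 · 1 = 0
  d = 15: μ(15) · 𝟙(315/15) = 1 · 1 = 1
  d = 21: μ(21) · 𝟙(315/21) = 1 · 1 = 1
  d = 35: μ(35) · 𝟙(315/35) = 1 · 1 = 1
  d = 45: μ(45) · 𝟙(315/45) = 0 · 1 = 0
  d = 63: μ(63) · 𝟙(315/63) = 0 · 1 = 0
  d = 105: μ(105) · 𝟙(315/105) = -1 · 1 = -1
  d = 315: μ(315) · 𝟙(315/315) = 0 · 1 = 0
Summing: (μ * 𝟙)(315) = 1 + -1 + -1 + -1 + 0 + 1 + 1 + 1 + 0 + 0 + -1 + 0 = 0.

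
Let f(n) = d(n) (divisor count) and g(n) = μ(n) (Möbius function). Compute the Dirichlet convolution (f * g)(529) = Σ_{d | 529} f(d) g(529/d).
(d * μ)(529) = 1

Divisors of 529: [1, 23, 529]. For each d | 529:
  d = 1: d(1) · μ(529/1) = 1 · 0 = 0
  d = 23: d(23) · μ(529/23) = 2 · -1 = -2
  d = 529: d(529) · μ(529/529) = 3 · 1 = 3
Summing: (d * μ)(529) = 0 + -2 + 3 = 1.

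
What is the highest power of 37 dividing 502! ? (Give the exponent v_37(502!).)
v_37(502!) = 13

Legendre's formula: v_p(n!) = Σ_{k ≥ 1} ⌊n / p^k⌋. For p = 37, n = 502, the terms are:
  ⌊502/37^1⌋ = ⌊502/37⌋ = 13
(the next term ⌊502/37^2⌋ = 0, terminating the sum). Summing: v_37(502!) = 13 = 13.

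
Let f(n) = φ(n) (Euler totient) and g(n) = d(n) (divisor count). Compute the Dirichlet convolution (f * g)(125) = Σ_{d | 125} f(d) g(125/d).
(φ * d)(125) = 156

Divisors of 125: [1, 5, 25, 125]. For each d | 125:
  d = 1: φ(1) · d(125/1) = 1 · 4 = 4
  d = 5: φ(5) · d(125/5) = 4 · 3 = 12
  d = 25: φ(25) · d(125/25) = 20 · 2 = 40
  d = 125: φ(125) · d(125/125) = 100 · 1 = 100
Summing: (φ * d)(125) = 4 + 12 + 40 + 100 = 156.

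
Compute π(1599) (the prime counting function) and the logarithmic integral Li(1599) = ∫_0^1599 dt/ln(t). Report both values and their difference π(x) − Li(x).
π(1599) = 251;  Li(1599) ≈ 261.29;  π(x) − Li(x) ≈ -10.29.

Direct count of primes ≤ 1599 gives π(1599) = 251. Numerical evaluation of the logarithmic integral gives Li(1599) ≈ 261.29. The difference π(x) − Li(x) ≈ -10.29 is typically negative for small/moderate x (Li(x) overestimates), though Littlewood's theorem shows this sign changes infinitely often.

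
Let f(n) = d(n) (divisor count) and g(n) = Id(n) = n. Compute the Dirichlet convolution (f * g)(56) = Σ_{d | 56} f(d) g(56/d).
(d * Id)(56) = 234

Divisors of 56: [1, 2, 4, 7, 8, 14, 28, 56]. For each d | 56:
  d = 1: d(1) · Id(56/1) = 1 · 56 = 56
  d = 2: d(2) · Id(56/2) = 2 · 28 = 56
  d = 4: d(4) · Id(56/4) = 3 · 14 = 42
  d = 7: d(7) · Id(56/7) = 2 · 8 = 16
  d = 8: d(8) · Id(56/8) = 4 · 7 = 28
  d = 14: d(14) · Id(56/14) = 4 · 4 = 16
  d = 28: d(28) · Id(56/28) = 6 · 2 = 12
  d = 56: d(56) · Id(56/56) = 8 · 1 = 8
Summing: (d * Id)(56) = 56 + 56 + 42 + 16 + 28 + 16 + 12 + 8 = 234.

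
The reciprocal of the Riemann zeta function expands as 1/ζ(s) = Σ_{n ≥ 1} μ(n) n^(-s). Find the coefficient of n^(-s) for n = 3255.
μ(3255) = 1

Factor n = 3255 = 3 · 5 · 7 · 31. μ(n) = 0 if any exponent ≥ 2 (not squarefree); otherwise μ(n) = (−1)^{ω(n)} where ω(n) is the number of distinct prime factors. Applying: μ(3255) = 1.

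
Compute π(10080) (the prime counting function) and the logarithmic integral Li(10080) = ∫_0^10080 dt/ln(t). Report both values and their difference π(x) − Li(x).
π(10080) = 1237;  Li(10080) ≈ 1254.82;  π(x) − Li(x) ≈ -17.82.

Direct count of primes ≤ 10080 gives π(10080) = 1237. Numerical evaluation of the logarithmic integral gives Li(10080) ≈ 1254.82. The difference π(x) − Li(x) ≈ -17.82 is typically negative for small/moderate x (Li(x) overestimates), though Littlewood's theorem shows this sign changes infinitely often.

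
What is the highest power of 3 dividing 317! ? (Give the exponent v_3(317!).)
v_3(317!) = 155

Legendre's formula: v_p(n!) = Σ_{k ≥ 1} ⌊n / p^k⌋. For p = 3, n = 317, the terms are:
  ⌊317/3^1⌋ = ⌊317/3⌋ = 105
  ⌊317/3^2⌋ = ⌊317/9⌋ = 35
  ⌊317/3^3⌋ = ⌊317/27⌋ = 11
  ⌊317/3^4⌋ = ⌊317/81⌋ = 3
  ⌊317/3^5⌋ = ⌊317/243⌋ = 1
(the next term ⌊317/3^6⌋ = 0, terminating the sum). Summing: v_3(317!) = 105 + 35 + 11 + 3 + 1 = 155.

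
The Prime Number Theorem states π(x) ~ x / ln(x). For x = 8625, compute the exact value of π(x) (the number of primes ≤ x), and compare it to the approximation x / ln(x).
π(8625) = 1073;  x/ln(x) ≈ 951.73;  relative error ≈ 11.30%.

Directly count primes up to 8625: π(8625) = 1073. The PNT approximation gives 8625/ln(8625) ≈ 8625/9.06242 ≈ 951.73. Relative error (π(x) − x/ln(x)) / π(x) ≈ 11.30%; the approximation is known to undercount slightly (Li(x) is a better estimate).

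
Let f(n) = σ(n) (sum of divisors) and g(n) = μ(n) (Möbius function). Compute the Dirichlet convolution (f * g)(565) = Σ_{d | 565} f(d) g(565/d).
(σ * μ)(565) = 565

Divisors of 565: [1, 5, 113, 565]. For each d | 565:
  d = 1: σ(1) · μ(565/1) = 1 · 1 = 1
  d = 5: σ(5) · μ(565/5) = 6 · -1 = -6
  d = 113: σ(113) · μ(565/113) = 114 · -1 = -114
  d = 565: σ(565) · μ(565/565) = 684 · 1 = 684
Summing: (σ * μ)(565) = 1 + -6 + -114 + 684 = 565.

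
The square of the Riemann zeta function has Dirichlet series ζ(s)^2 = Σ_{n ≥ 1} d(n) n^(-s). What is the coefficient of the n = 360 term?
d(360) = 24

ζ(s)^2 = (Σ 1/m^s)(Σ 1/k^s). The coefficient of 1/n^s in the product is the number of ordered pairs (m, k) with mk = n, which equals d(n). For n = 360, divisors are [1, 2, 3, 4, 5, 6, 8, 9, 10, 12, 15, 18, 20, 24, 30, 36, 40, 45, 60, 72, 90, 120, 180, 360], so d(360) = 24.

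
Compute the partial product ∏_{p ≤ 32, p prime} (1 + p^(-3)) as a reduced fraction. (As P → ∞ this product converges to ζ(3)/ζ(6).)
∏ = 123276368443014873612288/104343309932640260237195

The primes p ≤ 32 are [2, 3, 5, 7, 11, 13, 17, 19, 23, 29, 31]. For each, (1 + 1/p^3) = (p^3 + 1)/p^3. Multiplying these fractions over p ∈ [2, 3, 5, 7, 11, 13, 17, 19, 23, 29, 31] gives 123276368443014873612288/104343309932640260237195. (In the limit P → ∞ this tends to ζ(3)/ζ(6).)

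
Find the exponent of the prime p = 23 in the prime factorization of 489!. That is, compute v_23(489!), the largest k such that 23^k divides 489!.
v_23(489!) = 21

Legendre's formula: v_p(n!) = Σ_{k ≥ 1} ⌊n / p^k⌋. For p = 23, n = 489, the terms are:
  ⌊489/23^1⌋ = ⌊489/23⌋ = 21
(the next term ⌊489/23^2⌋ = 0, terminating the sum). Summing: v_23(489!) = 21 = 21.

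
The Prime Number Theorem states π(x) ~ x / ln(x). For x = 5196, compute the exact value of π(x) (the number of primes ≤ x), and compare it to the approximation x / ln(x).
π(5196) = 691;  x/ln(x) ≈ 607.32;  relative error ≈ 12.11%.

Directly count primes up to 5196: π(5196) = 691. The PNT approximation gives 5196/ln(5196) ≈ 5196/8.55564 ≈ 607.32. Relative error (π(x) − x/ln(x)) / π(x) ≈ 12.11%; the approximation is known to undercount slightly (Li(x) is a better estimate).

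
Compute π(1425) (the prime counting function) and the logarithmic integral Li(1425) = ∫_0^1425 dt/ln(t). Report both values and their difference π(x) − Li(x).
π(1425) = 224;  Li(1425) ≈ 237.52;  π(x) − Li(x) ≈ -13.52.

Direct count of primes ≤ 1425 gives π(1425) = 224. Numerical evaluation of the logarithmic integral gives Li(1425) ≈ 237.52. The difference π(x) − Li(x) ≈ -13.52 is typically negative for small/moderate x (Li(x) overestimates), though Littlewood's theorem shows this sign changes infinitely often.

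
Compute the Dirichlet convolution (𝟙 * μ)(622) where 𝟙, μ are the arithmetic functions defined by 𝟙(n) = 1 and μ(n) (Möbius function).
(𝟙 * μ)(622) = 0

Divisors of 622: [1, 2, 311, 622]. For each d | 622:
  d = 1: 𝟙(1) · μ(622/1) = 1 · 1 = 1
  d = 2: 𝟙(2) · μ(622/2) = 1 · -1 = -1
  d = 311: 𝟙(311) · μ(622/311) = 1 · -1 = -1
  d = 622: 𝟙(622) · μ(622/622) = 1 · 1 = 1
Summing: (𝟙 * μ)(622) = 1 + -1 + -1 + 1 = 0.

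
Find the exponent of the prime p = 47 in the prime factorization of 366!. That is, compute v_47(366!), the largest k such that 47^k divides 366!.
v_47(366!) = 7

Legendre's formula: v_p(n!) = Σ_{k ≥ 1} ⌊n / p^k⌋. For p = 47, n = 366, the terms are:
  ⌊366/47^1⌋ = ⌊366/47⌋ = 7
(the next term ⌊366/47^2⌋ = 0, terminating the sum). Summing: v_47(366!) = 7 = 7.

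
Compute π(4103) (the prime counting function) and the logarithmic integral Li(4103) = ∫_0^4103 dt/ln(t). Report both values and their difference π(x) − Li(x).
π(4103) = 565;  Li(4103) ≈ 577.76;  π(x) − Li(x) ≈ -12.76.

Direct count of primes ≤ 4103 gives π(4103) = 565. Numerical evaluation of the logarithmic integral gives Li(4103) ≈ 577.76. The difference π(x) − Li(x) ≈ -12.76 is typically negative for small/moderate x (Li(x) overestimates), though Littlewood's theorem shows this sign changes infinitely often.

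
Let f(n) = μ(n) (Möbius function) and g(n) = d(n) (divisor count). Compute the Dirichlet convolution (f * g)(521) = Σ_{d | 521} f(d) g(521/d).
(μ * d)(521) = 1

Divisors of 521: [1, 521]. For each d | 521:
  d = 1: μ(1) · d(521/1) = 1 · 2 = 2
  d = 521: μ(521) · d(521/521) = -1 · 1 = -1
Summing: (μ * d)(521) = 2 + -1 = 1.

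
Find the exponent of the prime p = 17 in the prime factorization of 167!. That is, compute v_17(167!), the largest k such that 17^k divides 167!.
v_17(167!) = 9

Legendre's formula: v_p(n!) = Σ_{k ≥ 1} ⌊n / p^k⌋. For p = 17, n = 167, the terms are:
  ⌊167/17^1⌋ = ⌊167/17⌋ = 9
(the next term ⌊167/17^2⌋ = 0, terminating the sum). Summing: v_17(167!) = 9 = 9.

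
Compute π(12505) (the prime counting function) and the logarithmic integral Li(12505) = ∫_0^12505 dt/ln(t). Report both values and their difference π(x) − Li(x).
π(12505) = 1493;  Li(12505) ≈ 1514.75;  π(x) − Li(x) ≈ -21.75.

Direct count of primes ≤ 12505 gives π(12505) = 1493. Numerical evaluation of the logarithmic integral gives Li(12505) ≈ 1514.75. The difference π(x) − Li(x) ≈ -21.75 is typically negative for small/moderate x (Li(x) overestimates), though Littlewood's theorem shows this sign changes infinitely often.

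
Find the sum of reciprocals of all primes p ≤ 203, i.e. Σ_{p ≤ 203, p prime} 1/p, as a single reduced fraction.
Σ 1/p = 15202313841027497739047080375538859939135227730139536997746371469607707132833646367/7799922041683461553249199106329813876687996789903550945093032474868511536164700810

π(203) = 46, so the primes ≤ 203 are [2, 3, 5, 7, 11, 13, 17, 19, 23, 29, 31, 37, 41, 43, 47, 53, 59, 61, 67, 71, 73, 79, 83, 89, 97, 101, 103, 107, 109, 113, 127, 131, 137, 139, 149, 151, 157, 163, 167, 173, 179, 181, 191, 193, 197, 199]. Summing 1/p over these primes: 15202313841027497739047080375538859939135227730139536997746371469607707132833646367/7799922041683461553249199106329813876687996789903550945093032474868511536164700810 ≈ 1.9490. Mertens estimate ln ln(203) + 0.2615 ≈ 1.9317.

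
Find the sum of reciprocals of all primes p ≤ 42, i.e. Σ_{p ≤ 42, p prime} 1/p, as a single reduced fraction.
Σ 1/p = 492007393304957/304250263527210

π(42) = 13, so the primes ≤ 42 are [2, 3, 5, 7, 11, 13, 17, 19, 23, 29, 31, 37, 41]. Summing 1/p over these primes: 492007393304957/304250263527210 ≈ 1.6171. Mertens estimate ln ln(42) + 0.2615 ≈ 1.5800.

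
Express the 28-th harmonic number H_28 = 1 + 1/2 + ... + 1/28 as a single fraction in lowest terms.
H_28 = 315404588903/80313433200

Direct summation: H_28 = 1 + 1/2 + ... + 1/28. The least common denominator is lcm(1, ..., 28) = 80313433200; over this denominator the numerator is 80313433200 + 40156716600 + 26771144400 + 20078358300 + 16062686640 + 13385572200 + 11473347600 + 10039179150 + 8923714800 + 8031343320 + 7301221200 + 6692786100 + 6177956400 + 5736673800 + 5354228880 + 5019589575 + 4724319600 + 4461857400 + 4227022800 + 4015671660 + 3824449200 + 3650610600 + 3491888400 + 3346393050 + 3212537328 + 3088978200 + 2974571600 + 2868336900 = 315404588903, so H_28 = 315404588903/80313433200 (already in lowest terms) ≈ 3.92717. (The PNT-adjacent estimate ln(28) + γ ≈ 3.90942 matches within O(1/n).)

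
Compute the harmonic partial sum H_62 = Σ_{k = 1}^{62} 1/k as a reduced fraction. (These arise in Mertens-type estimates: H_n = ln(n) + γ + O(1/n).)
H_62 = 928551009361054917576341971/197044480683803711251893600

Direct summation: H_62 = 1 + 1/2 + ... + 1/62. The least common denominator is lcm(1, ..., 62) = 591133442051411133755680800; over this denominator the numerator is 591133442051411133755680800 + 295566721025705566877840400 + 197044480683803711251893600 + 147783360512852783438920200 + 118226688410282226751136160 + 98522240341901855625946800 + 84447634578773019107954400 + 73891680256426391719460100 + 65681493561267903750631200 + 59113344205141113375568080 + 53739403822855557614152800 + 49261120170950927812973400 + 45471803234723933365821600 + 42223817289386509553977200 + 39408896136760742250378720 + 36945840128213195859730050 + 34772555414788890220922400 + 32840746780633951875315600 + 31112286423758480723983200 + 29556672102570556687784040 + 28149211526257673035984800 + 26869701911427778807076400 + 25701454002235266685029600 + 24630560085475463906486700 + 23645337682056445350227232 + 22735901617361966682910800 + 21893831187089301250210400 + 21111908644693254776988600 + 20383911794876245991575200 + 19704448068380371125189360 + 19068820711335843024376800 + 18472920064106597929865025 + 17913134607618519204717600 + 17386277707394445110461200 + 16889526915754603821590880 + 16420373390316975937657800 + 15976579514903003615018400 + 15556143211879240361991600 + 15157267744907977788607200 + 14778336051285278343892020 + 14417888830522222774528800 + 14074605763128836517992400 + 13747289350032817064085600 + 13434850955713889403538200 + 13136298712253580750126240 + 12850727001117633342514800 + 12577307277689598590546400 + 12315280042737731953243350 + 12063947796967574158279200 + 11822668841028222675113616 + 11590851804929630073640800 + 11367950808680983341455400 + 11153461170781342146333600 + 10946915593544650625105200 + 10747880764571111522830560 + 10555954322346627388494300 + 10370762141252826907994400 + 10191955897438122995787600 + 10019210882227307351791200 + 9852224034190185562594680 + 9690712164777231700912800 + 9534410355667921512188400 = 2785653028083164752729025913, so H_62 = 2785653028083164752729025913/591133442051411133755680800; reducing by gcd(2785653028083164752729025913, 591133442051411133755680800) = 3 gives 928551009361054917576341971/197044480683803711251893600 ≈ 4.71239. (The PNT-adjacent estimate ln(62) + γ ≈ 4.70435 matches within O(1/n).)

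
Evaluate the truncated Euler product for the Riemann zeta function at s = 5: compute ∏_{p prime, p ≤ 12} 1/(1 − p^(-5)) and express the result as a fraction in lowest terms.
∏ = 20590675875/19857468221

The primes p ≤ 12 are [2, 3, 5, 7, 11]. For each prime, (1 − 1/p^5)^(-1) = p^5 / (p^5 − 1). The product is (1 − 1/2^5)^(-1), (1 − 1/3^5)^(-1), (1 − 1/5^5)^(-1), (1 − 1/7^5)^(-1), (1 − 1/11^5)^(-1) = ∏ p^5 / (p^5 − 1) = 20590675875/19857468221.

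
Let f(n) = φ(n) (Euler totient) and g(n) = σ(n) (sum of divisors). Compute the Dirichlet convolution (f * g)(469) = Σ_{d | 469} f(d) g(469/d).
(φ * σ)(469) = 1876

Divisors of 469: [1, 7, 67, 469]. For each d | 469:
  d = 1: φ(1) · σ(469/1) = 1 · 544 = 544
  d = 7: φ(7) · σ(469/7) = 6 · 68 = 408
  d = 67: φ(67) · σ(469/67) = 66 · 8 = 528
  d = 469: φ(469) · σ(469/469) = 396 · 1 = 396
Summing: (φ * σ)(469) = 544 + 408 + 528 + 396 = 1876.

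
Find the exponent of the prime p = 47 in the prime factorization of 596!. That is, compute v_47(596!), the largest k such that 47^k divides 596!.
v_47(596!) = 12

Legendre's formula: v_p(n!) = Σ_{k ≥ 1} ⌊n / p^k⌋. For p = 47, n = 596, the terms are:
  ⌊596/47^1⌋ = ⌊596/47⌋ = 12
(the next term ⌊596/47^2⌋ = 0, terminating the sum). Summing: v_47(596!) = 12 = 12.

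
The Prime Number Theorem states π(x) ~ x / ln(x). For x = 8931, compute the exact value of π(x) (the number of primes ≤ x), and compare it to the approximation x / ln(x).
π(8931) = 1110;  x/ln(x) ≈ 981.72;  relative error ≈ 11.56%.

Directly count primes up to 8931: π(8931) = 1110. The PNT approximation gives 8931/ln(8931) ≈ 8931/9.09728 ≈ 981.72. Relative error (π(x) − x/ln(x)) / π(x) ≈ 11.56%; the approximation is known to undercount slightly (Li(x) is a better estimate).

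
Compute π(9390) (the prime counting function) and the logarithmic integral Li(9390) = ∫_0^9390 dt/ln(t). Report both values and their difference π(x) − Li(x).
π(9390) = 1160;  Li(9390) ≈ 1179.68;  π(x) − Li(x) ≈ -19.68.

Direct count of primes ≤ 9390 gives π(9390) = 1160. Numerical evaluation of the logarithmic integral gives Li(9390) ≈ 1179.68. The difference π(x) − Li(x) ≈ -19.68 is typically negative for small/moderate x (Li(x) overestimates), though Littlewood's theorem shows this sign changes infinitely often.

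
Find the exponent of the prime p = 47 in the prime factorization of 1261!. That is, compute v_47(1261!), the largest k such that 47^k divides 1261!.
v_47(1261!) = 26

Legendre's formula: v_p(n!) = Σ_{k ≥ 1} ⌊n / p^k⌋. For p = 47, n = 1261, the terms are:
  ⌊1261/47^1⌋ = ⌊1261/47⌋ = 26
(the next term ⌊1261/47^2⌋ = 0, terminating the sum). Summing: v_47(1261!) = 26 = 26.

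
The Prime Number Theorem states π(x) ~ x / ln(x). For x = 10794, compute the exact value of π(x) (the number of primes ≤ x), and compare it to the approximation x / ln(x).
π(10794) = 1314;  x/ln(x) ≈ 1162.30;  relative error ≈ 11.54%.

Directly count primes up to 10794: π(10794) = 1314. The PNT approximation gives 10794/ln(10794) ≈ 10794/9.28675 ≈ 1162.30. Relative error (π(x) − x/ln(x)) / π(x) ≈ 11.54%; the approximation is known to undercount slightly (Li(x) is a better estimate).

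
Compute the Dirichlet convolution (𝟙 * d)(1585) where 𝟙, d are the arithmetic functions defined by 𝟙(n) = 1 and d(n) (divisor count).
(𝟙 * d)(1585) = 9

Divisors of 1585: [1, 5, 317, 1585]. For each d | 1585:
  d = 1: 𝟙(1) · d(1585/1) = 1 · 4 = 4
  d = 5: 𝟙(5) · d(1585/5) = 1 · 2 = 2
  d = 317: 𝟙(317) · d(1585/317) = 1 · 2 = 2
  d = 1585: 𝟙(1585) · d(1585/1585) = 1 · 1 = 1
Summing: (𝟙 * d)(1585) = 4 + 2 + 2 + 1 = 9.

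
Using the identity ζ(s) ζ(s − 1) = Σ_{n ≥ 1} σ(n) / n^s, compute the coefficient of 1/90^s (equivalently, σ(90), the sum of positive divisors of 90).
σ(90) = 234

In the product (Σ m^0/m^s)(Σ k / k^s) = Σ (Σ_{d | n} d) / n^s, the coefficient of 1/n^s is σ(n) = Σ_{d | n} d. For n = 90, divisors are [1, 2, 3, 5, 6, 9, 10, 15, 18, 30, 45, 90]; summing: σ(90) = 234.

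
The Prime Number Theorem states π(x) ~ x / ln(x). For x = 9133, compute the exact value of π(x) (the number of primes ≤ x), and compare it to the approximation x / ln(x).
π(9133) = 1132;  x/ln(x) ≈ 1001.46;  relative error ≈ 11.53%.

Directly count primes up to 9133: π(9133) = 1132. The PNT approximation gives 9133/ln(9133) ≈ 9133/9.11965 ≈ 1001.46. Relative error (π(x) − x/ln(x)) / π(x) ≈ 11.53%; the approximation is known to undercount slightly (Li(x) is a better estimate).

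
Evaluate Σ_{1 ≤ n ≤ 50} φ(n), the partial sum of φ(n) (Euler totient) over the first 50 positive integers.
Σ_{n ≤ 50} φ(n) = 774

Compute φ(n) for each 1 ≤ n ≤ 50: φ(1) = 1, φ(2) = 1, φ(3) = 2, φ(4) = 2, φ(5) = 4, φ(6) = 2, φ(7) = 6, φ(8) = 4, φ(9) = 6, φ(10) = 4, φ(11) = 10, φ(12) = 4, φ(13) = 12, φ(14) = 6, φ(15) = 8, φ(16) = 8, φ(17) = 16, φ(18) = 6, φ(19) = 18, φ(20) = 8, φ(21) = 12, φ(22) = 10, φ(23) = 22, φ(24) = 8, φ(25) = 20, φ(26) = 12, φ(27) = 18, φ(28) = 12, φ(29) = 28, φ(30) = 8, φ(31) = 30, φ(32) = 16, φ(33) = 20, φ(34) = 16, φ(35) = 24, φ(36) = 12, φ(37) = 36, φ(38) = 18, φ(39) = 24, φ(40) = 16, φ(41) = 40, φ(42) = 12, φ(43) = 42, φ(44) = 20, φ(45) = 24, φ(46) = 22, φ(47) = 46, φ(48) = 16, φ(49) = 42, φ(50) = 20. Summing all 50 values: 774. (Average order: Σ_{n ≤ x} φ(n) ~ (3/π²) x². For x = 50, (3/π²)·50² ≈ 759.91.)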